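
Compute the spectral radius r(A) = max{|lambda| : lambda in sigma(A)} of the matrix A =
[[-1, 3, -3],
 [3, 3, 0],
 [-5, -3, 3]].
r(A) = (3 + sqrt(117))/2 ≈ 6.9083

The eigenvalues of A are the roots of its characteristic polynomial. With M = A (coefficients from the trace, the sum of principal 2x2 minors, and det A):
  p(λ) = det(λ I - M) = λ^3 - 5λ^2 - 21λ + 54.
By the rational root theorem any rational root is an integer divisor of 54. Testing λ = 2: p(2) = 8 - 20 - 42 + 54 = 0, so λ = 2 is a root. Dividing out (λ - 2) leaves p(λ) = (λ - 2)(λ^2 - 3λ - 27). For λ^2 - 3λ - 27 the discriminant is 117. It is nonnegative but not a perfect square, so the roots are real and irrational: λ = (3 ± sqrt(117))/2 ≈ 6.9083, -3.9083.
Thus the eigenvalues (to 4 decimals) are 6.9083 (modulus 6.9083); -3.9083 (modulus 3.9083); 2 (modulus 2). The spectral radius is the largest modulus: r(A) = (3 + sqrt(117))/2 ≈ 6.9083. (Cross-check: r(A) ≤ ||A||_2 ≈ 7.8896; equality holds whenever A is normal, though it can also hold for some non-normal A.)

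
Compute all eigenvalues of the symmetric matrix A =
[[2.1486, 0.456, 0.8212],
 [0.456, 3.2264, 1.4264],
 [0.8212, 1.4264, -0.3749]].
sigma(A) ≈ {-1, 2, 4}

A is real symmetric, so its spectrum consists of real eigenvalues. Expanding the characteristic polynomial of the displayed matrix gives
  det(λ I - A) = p(λ) = λ^3 + (-5)λ^2 + (2)λ + (8).
Solving p(λ) = 0 yields eigenvalues ≈ -1, 2, 4. (A is shown rounded to 4 decimals, so these recover the underlying integer eigenvalues to within that precision.)
Verification: the trace of A = 5 equals the sum of eigenvalues 5, and det(A) ≈ -8.0000 matches the eigenvalue product -8.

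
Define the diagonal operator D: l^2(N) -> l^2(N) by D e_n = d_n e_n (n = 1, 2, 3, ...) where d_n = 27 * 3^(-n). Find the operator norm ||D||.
||D|| = 9 (attained at n = 1)

For D diagonal, ||D|| = sup_n |d_n|. The sequence d_n = 27 * 3^(-n) is positive and strictly decreasing (ratio 3^(-1) < 1), so the supremum is d_1 = 27/3 = 9. Hence ||D|| = 9.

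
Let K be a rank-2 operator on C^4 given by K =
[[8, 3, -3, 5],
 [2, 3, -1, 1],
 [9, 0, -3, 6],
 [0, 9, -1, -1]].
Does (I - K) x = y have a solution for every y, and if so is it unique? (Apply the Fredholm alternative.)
(I - K) is invertible (det(I - K) = -5 ≠ 0), so for every y in C^4 the equation (I - K) x = y has a unique solution.

K has rank 2 and factors as K = U V^T = u1 v1^T + u2 v2^T with u1 = (-3, -1, -3, -1), v1 = (-2, -3, 1, -1), u2 = (2, 0, 3, -2), v2 = (1, -3, 0, 1) (multiplying out reproduces the displayed K). The nonzero eigenvalues of U V^T coincide with those of the 2 x 2 matrix G = V^T U = [[v1·u1, v1·u2], [v2·u1, v2·u2]] = [[7, 1], [-1, 0]], and by the Sylvester determinant identity det(I_4 - U V^T) = det(I_2 - V^T U) = det([[-6, -1], [1, 1]]) = (-6)(1) - (-1)(1) = -5. (Direct check: I - K =
[[-7, -3, 3, -5],
 [-2, -2, 1, -1],
 [-9, 0, 4, -6],
 [0, -9, 1, 2]]
has determinant -5.) The finite-dimensional Fredholm alternative says: either (I - K) is invertible, or ker(I - K) ≠ {0} and then range(I - K) = ker((I - K)^*)^⊥, with dim ker(I - K) = dim ker((I - K)^*). Since det(I - K) ≠ 0, 1 is not an eigenvalue of K and ker(I - K) = {0}, so we are in the first case: for every y there is a unique x = (I - K)^(-1) y. (Explicitly, by the Woodbury identity, (I - U V^T)^(-1) = I + U (I_2 - G)^(-1) V^T.)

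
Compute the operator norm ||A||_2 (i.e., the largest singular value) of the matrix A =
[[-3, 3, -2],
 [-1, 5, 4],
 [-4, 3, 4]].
||A||_2 ≈ 8.9991 (= sqrt(largest eigenvalue of A^T A))

||A||_2 = sigma_max(A) = sqrt(lambda_max(A^T A)). Form the symmetric matrix M = A^T A =
[[26, -26, -14],
 [-26, 43, 26],
 [-14, 26, 36]].
Its characteristic polynomial (trace, sum of principal 2x2 minors, determinant of M give the coefficients) is
  p(λ) = det(λ I - M) = λ^3 - 105λ^2 + 2054λ - 8836.
No integer candidate from the rational root theorem (±divisors of 8836) is a root, so the roots are irrational. The cubic discriminant is Δ = 3129697012 > 0, so there are three distinct real roots. p(6) = -76 and p(7) = 740 have opposite signs, so a root lies in (6, 7); Newton's method refines it to λ ≈ 6.085. p(17) = 650 and p(18) = -52 have opposite signs, so a root lies in (17, 18); Newton's method refines it to λ ≈ 17.9307. p(80) = -4516 and p(81) = 74 have opposite signs, so a root lies in (80, 81); Newton's method refines it to λ ≈ 80.9843. Check (Vieta): the three roots sum to 105, matching tr M = 105.
So the eigenvalues of A^T A are ≈ 6.085, 17.9307, 80.9843 (all ≥ 0, as they must be for A^T A). The largest is λ_max ≈ 80.9843, hence ||A||_2 = sqrt(λ_max) ≈ 8.9991.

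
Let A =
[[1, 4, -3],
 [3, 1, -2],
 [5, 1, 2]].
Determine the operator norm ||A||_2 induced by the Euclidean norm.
||A||_2 ≈ 6.4974 (= sqrt(largest eigenvalue of A^T A))

||A||_2 = sigma_max(A) = sqrt(lambda_max(A^T A)). Form the symmetric matrix M = A^T A =
[[35, 12, 1],
 [12, 18, -12],
 [1, -12, 17]].
Its characteristic polynomial (trace, sum of principal 2x2 minors, determinant of M give the coefficients) is
  p(λ) = det(λ I - M) = λ^3 - 70λ^2 + 1242λ - 2916.
No integer candidate from the rational root theorem (±divisors of 2916) is a root, so the roots are irrational. The cubic discriminant is Δ = 228077856 > 0, so there are three distinct real roots. p(2) = -704 and p(3) = 207 have opposite signs, so a root lies in (2, 3); Newton's method refines it to λ ≈ 2.7603. p(25) = 9 and p(26) = -368 have opposite signs, so a root lies in (25, 26); Newton's method refines it to λ ≈ 25.0235. p(42) = -144 and p(43) = 567 have opposite signs, so a root lies in (42, 43); Newton's method refines it to λ ≈ 42.2162. Check (Vieta): the three roots sum to 70, matching tr M = 70.
So the eigenvalues of A^T A are ≈ 2.7603, 25.0235, 42.2162 (all ≥ 0, as they must be for A^T A). The largest is λ_max ≈ 42.2162, hence ||A||_2 = sqrt(λ_max) ≈ 6.4974.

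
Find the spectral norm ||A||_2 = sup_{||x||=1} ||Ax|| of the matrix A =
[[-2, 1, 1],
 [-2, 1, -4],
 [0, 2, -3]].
||A||_2 ≈ 5.618 (= sqrt(largest eigenvalue of A^T A))

||A||_2 = sigma_max(A) = sqrt(lambda_max(A^T A)). Form the symmetric matrix M = A^T A =
[[8, -4, 6],
 [-4, 6, -9],
 [6, -9, 26]].
Its characteristic polynomial (trace, sum of principal 2x2 minors, determinant of M give the coefficients) is
  p(λ) = det(λ I - M) = λ^3 - 40λ^2 + 279λ - 400.
No integer candidate from the rational root theorem (±divisors of 400) is a root, so the roots are irrational. The cubic discriminant is Δ = 11307044 > 0, so there are three distinct real roots. p(1) = -160 and p(2) = 6 have opposite signs, so a root lies in (1, 2); Newton's method refines it to λ ≈ 1.9547. p(6) = 50 and p(7) = -64 have opposite signs, so a root lies in (6, 7); Newton's method refines it to λ ≈ 6.4835. p(31) = -400 and p(32) = 336 have opposite signs, so a root lies in (31, 32); Newton's method refines it to λ ≈ 31.5617. Check (Vieta): the three roots sum to 40, matching tr M = 40.
So the eigenvalues of A^T A are ≈ 1.9547, 6.4835, 31.5617 (all ≥ 0, as they must be for A^T A). The largest is λ_max ≈ 31.5617, hence ||A||_2 = sqrt(λ_max) ≈ 5.618.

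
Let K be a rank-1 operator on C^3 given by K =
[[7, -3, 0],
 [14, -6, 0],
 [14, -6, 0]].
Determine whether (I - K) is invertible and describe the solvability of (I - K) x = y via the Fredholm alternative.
(I - K) is singular (det(I - K) = 0, i.e. 1 ∈ sigma(K)). (I - K) x = y is solvable iff y ⊥ ker((I - K)^*) = span{(7, -3, 0)}, i.e. iff 7y_1 - 3y_2 = 0. When solvable, the solutions are x = y + c·(1, 2, 2), c arbitrary (ker(I - K) = span{(1, 2, 2)}, dimension 1).

K has rank 1, so it is an outer product K = u v^T: every row of K is a multiple of one row vector. Reading off the entries, u = (1, 2, 2) and v = (7, -3, 0) (row i of K equals u_i·v^T). A rank-one matrix u v^T satisfies K u = u (v·u) and kills the (2)-dimensional subspace v^⊥, so its characteristic polynomial is lambda^2 (lambda - v·u) with v·u = tr K = 1. Hence the eigenvalues of I - K are 1 (multiplicity 2) and 1 - (1) = 0, so det(I - K) = 0. (Direct check: I - K =
[[-6, 3, 0],
 [-14, 7, 0],
 [-14, 6, 1]]
has determinant 0.) So 1 is an eigenvalue of K and (I - K) is not invertible. The finite-dimensional Fredholm alternative says: either (I - K) is invertible, or ker(I - K) ≠ {0} and then range(I - K) = ker((I - K)^*)^⊥, with dim ker(I - K) = dim ker((I - K)^*). We are in the second case, so we need both kernels. Kernel of I - K: (I - K) u = u - u (v·u) = u - u = 0, so ker(I - K) = span{u} = span{(1, 2, 2)} (it is exactly 1-dimensional because rank(I - K) = 2). Kernel of the adjoint: K is real, so (I - K)^* = I - K^T = I - v u^T, and (I - v u^T) v = v - v (u·v) = 0; hence ker((I - K)^*) = span{v} = span{(7, -3, 0)}. Therefore (I - K) x = y is solvable iff <y, v> = 0, i.e. iff 7y_1 - 3y_2 = 0. When this holds, K y = u (v·y) = 0, so (I - K) y = y and x = y is a particular solution; the full solution set is the line x = y + c·u = y + c·(1, 2, 2), c ∈ C.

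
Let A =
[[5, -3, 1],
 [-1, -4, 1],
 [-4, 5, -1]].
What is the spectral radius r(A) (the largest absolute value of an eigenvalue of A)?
r(A) ≈ 5.207

The eigenvalues of A are the roots of its characteristic polynomial. With M = A (coefficients from the trace, the sum of principal 2x2 minors, and det A):
  p(λ) = det(λ I - M) = λ^3 - 25λ + 11.
No integer candidate from the rational root theorem (±divisors of 11) is a root, so the roots are irrational. The cubic discriminant is Δ = 59233 > 0, so there are three distinct real roots. p(-6) = -55 and p(-5) = 11 have opposite signs, so a root lies in (-6, -5); Newton's method refines it to λ ≈ -5.207. p(0) = 11 and p(1) = -13 have opposite signs, so a root lies in (0, 1); Newton's method refines it to λ ≈ 0.4435. p(4) = -25 and p(5) = 11 have opposite signs, so a root lies in (4, 5); Newton's method refines it to λ ≈ 4.7635. Check (Vieta): the three roots sum to 0, matching tr M = 0.
Thus the eigenvalues (to 4 decimals) are -5.207 (modulus 5.207); 0.4435 (modulus 0.4435); 4.7635 (modulus 4.7635). The spectral radius is the largest modulus: r(A) ≈ 5.207. (Cross-check: r(A) ≤ ||A||_2 ≈ 8.9395; equality holds whenever A is normal, though it can also hold for some non-normal A.)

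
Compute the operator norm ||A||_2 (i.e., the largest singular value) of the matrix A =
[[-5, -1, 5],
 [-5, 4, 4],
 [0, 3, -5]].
||A||_2 ≈ 10.2114 (= sqrt(largest eigenvalue of A^T A))

||A||_2 = sigma_max(A) = sqrt(lambda_max(A^T A)). Form the symmetric matrix M = A^T A =
[[50, -15, -45],
 [-15, 26, -4],
 [-45, -4, 66]].
Its characteristic polynomial (trace, sum of principal 2x2 minors, determinant of M give the coefficients) is
  p(λ) = det(λ I - M) = λ^3 - 142λ^2 + 4050λ - 12100.
No integer candidate from the rational root theorem (±divisors of 12100) is a root, so the roots are irrational. The cubic discriminant is Δ = 47740080800 > 0, so there are three distinct real roots. p(3) = -1201 and p(4) = 1892 have opposite signs, so a root lies in (3, 4); Newton's method refines it to λ ≈ 3.3783. p(34) = 752 and p(35) = -1425 have opposite signs, so a root lies in (34, 35); Newton's method refines it to λ ≈ 34.3495. p(104) = -1908 and p(105) = 5225 have opposite signs, so a root lies in (104, 105); Newton's method refines it to λ ≈ 104.2722. Check (Vieta): the three roots sum to 142, matching tr M = 142.
So the eigenvalues of A^T A are ≈ 3.3783, 34.3495, 104.2722 (all ≥ 0, as they must be for A^T A). The largest is λ_max ≈ 104.2722, hence ||A||_2 = sqrt(λ_max) ≈ 10.2114.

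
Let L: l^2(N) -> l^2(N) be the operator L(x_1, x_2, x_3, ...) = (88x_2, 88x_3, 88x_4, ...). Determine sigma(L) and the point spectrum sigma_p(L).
sigma(L) = closed disk {z in C : |z| ≤ 88}; sigma_p(L) = open disk {z in C : |z| < 88}

Note L = 88·V where V is the unit left shift (V x)_k = x_{k+1}; so sigma(L) = 88·sigma(V) and ||L|| = 88||V||. ||L x||^2 = 7744sum_{k≥2} |x_k|^2 ≤ 7744||x||^2, with equality on {x : x_1 = 0}, so ||L|| = 88. For any lambda with |lambda| < 88, set r = lambda/88 (|r| < 1); the vector x = (1, r, r^2, ...) is in l^2 and satisfies L x = 88(r, r^2, ...) = lambda x, so lambda is an eigenvalue. On the boundary |lambda| = 88 the geometric series diverges, so no l^2 eigenvector exists, but these lambda lie in the approximate point spectrum. Hence sigma(L) is the closed disk of radius 88 and sigma_p(L) is the open disk.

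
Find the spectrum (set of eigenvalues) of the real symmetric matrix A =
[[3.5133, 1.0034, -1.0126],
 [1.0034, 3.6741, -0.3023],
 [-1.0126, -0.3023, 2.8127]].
sigma(A) ≈ {2, 3, 5}

A is real symmetric, so its spectrum consists of real eigenvalues. Expanding the characteristic polynomial of the displayed matrix gives
  det(λ I - A) = p(λ) = λ^3 + (-10)λ^2 + (31)λ + (-30.001).
Solving p(λ) = 0 yields eigenvalues ≈ 2, 3, 5. (A is shown rounded to 4 decimals, so these recover the underlying integer eigenvalues to within that precision.)
Verification: the trace of A = 10 equals the sum of eigenvalues 10, and det(A) ≈ 30.0010 matches the eigenvalue product 30.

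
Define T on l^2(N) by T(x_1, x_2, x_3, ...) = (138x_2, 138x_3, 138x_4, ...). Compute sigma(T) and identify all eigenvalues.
sigma(T) = closed disk {z in C : |z| ≤ 138}; sigma_p(T) = open disk {z in C : |z| < 138}

Note T = 138·V where V is the unit left shift (V x)_k = x_{k+1}; so sigma(T) = 138·sigma(V) and ||T|| = 138||V||. ||T x||^2 = 19044sum_{k≥2} |x_k|^2 ≤ 19044||x||^2, with equality on {x : x_1 = 0}, so ||T|| = 138. For any lambda with |lambda| < 138, set r = lambda/138 (|r| < 1); the vector x = (1, r, r^2, ...) is in l^2 and satisfies T x = 138(r, r^2, ...) = lambda x, so lambda is an eigenvalue. On the boundary |lambda| = 138 the geometric series diverges, so no l^2 eigenvector exists, but these lambda lie in the approximate point spectrum. Hence sigma(T) is the closed disk of radius 138 and sigma_p(T) is the open disk.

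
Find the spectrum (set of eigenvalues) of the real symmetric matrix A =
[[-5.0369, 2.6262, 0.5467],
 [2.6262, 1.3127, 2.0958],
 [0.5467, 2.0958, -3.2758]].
sigma(A) ≈ {-6, -4, 3}

A is real symmetric, so its spectrum consists of real eigenvalues. Expanding the characteristic polynomial of the displayed matrix gives
  det(λ I - A) = p(λ) = λ^3 + (7)λ^2 + (-6)λ + (-72.002).
Solving p(λ) = 0 yields eigenvalues ≈ -6, -4, 3. (A is shown rounded to 4 decimals, so these recover the underlying integer eigenvalues to within that precision.)
Verification: the trace of A = -7 equals the sum of eigenvalues -7, and det(A) ≈ 72.0020 matches the eigenvalue product 72.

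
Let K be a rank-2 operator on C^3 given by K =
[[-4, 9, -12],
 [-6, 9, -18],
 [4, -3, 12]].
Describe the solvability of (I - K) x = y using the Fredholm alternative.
(I - K) is invertible (det(I - K) = 56 ≠ 0), so for every y in C^3 the equation (I - K) x = y has a unique solution.

K has rank 2 and factors as K = U V^T = u1 v1^T + u2 v2^T with u1 = (-3, -3, 1), v1 = (1, -3, 3), u2 = (1, 3, -3), v2 = (-1, 0, -3) (multiplying out reproduces the displayed K). The nonzero eigenvalues of U V^T coincide with those of the 2 x 2 matrix G = V^T U = [[v1·u1, v1·u2], [v2·u1, v2·u2]] = [[9, -17], [0, 8]], and by the Sylvester determinant identity det(I_3 - U V^T) = det(I_2 - V^T U) = det([[-8, 17], [0, -7]]) = (-8)(-7) - (17)(0) = 56. (Direct check: I - K =
[[5, -9, 12],
 [6, -8, 18],
 [-4, 3, -11]]
has determinant 56.) The finite-dimensional Fredholm alternative says: either (I - K) is invertible, or ker(I - K) ≠ {0} and then range(I - K) = ker((I - K)^*)^⊥, with dim ker(I - K) = dim ker((I - K)^*). Since det(I - K) ≠ 0, 1 is not an eigenvalue of K and ker(I - K) = {0}, so we are in the first case: for every y there is a unique x = (I - K)^(-1) y. (Explicitly, by the Woodbury identity, (I - U V^T)^(-1) = I + U (I_2 - G)^(-1) V^T.)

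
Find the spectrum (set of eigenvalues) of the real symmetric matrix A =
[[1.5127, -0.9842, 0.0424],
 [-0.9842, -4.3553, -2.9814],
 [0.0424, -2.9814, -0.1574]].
sigma(A) ≈ {-6, 1, 2}

A is real symmetric, so its spectrum consists of real eigenvalues. Expanding the characteristic polynomial of the displayed matrix gives
  det(λ I - A) = p(λ) = λ^3 + (3)λ^2 + (-16)λ + (12).
Solving p(λ) = 0 yields eigenvalues ≈ -6, 1, 2. (A is shown rounded to 4 decimals, so these recover the underlying integer eigenvalues to within that precision.)
Verification: the trace of A = -3 equals the sum of eigenvalues -3, and det(A) ≈ -11.9999 matches the eigenvalue product -12.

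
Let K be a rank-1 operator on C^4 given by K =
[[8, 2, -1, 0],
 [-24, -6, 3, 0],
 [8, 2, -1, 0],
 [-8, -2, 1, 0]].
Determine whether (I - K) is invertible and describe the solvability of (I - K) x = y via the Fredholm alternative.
(I - K) is singular (det(I - K) = 0, i.e. 1 ∈ sigma(K)). (I - K) x = y is solvable iff y ⊥ ker((I - K)^*) = span{(8, 2, -1, 0)}, i.e. iff 8y_1 + 2y_2 - y_3 = 0. When solvable, the solutions are x = y + c·(1, -3, 1, -1), c arbitrary (ker(I - K) = span{(1, -3, 1, -1)}, dimension 1).

K has rank 1, so it is an outer product K = u v^T: every row of K is a multiple of one row vector. Reading off the entries, u = (1, -3, 1, -1) and v = (8, 2, -1, 0) (row i of K equals u_i·v^T). A rank-one matrix u v^T satisfies K u = u (v·u) and kills the (3)-dimensional subspace v^⊥, so its characteristic polynomial is lambda^3 (lambda - v·u) with v·u = tr K = 1. Hence the eigenvalues of I - K are 1 (multiplicity 3) and 1 - (1) = 0, so det(I - K) = 0. (Direct check: I - K =
[[-7, -2, 1, 0],
 [24, 7, -3, 0],
 [-8, -2, 2, 0],
 [8, 2, -1, 1]]
has determinant 0.) So 1 is an eigenvalue of K and (I - K) is not invertible. The finite-dimensional Fredholm alternative says: either (I - K) is invertible, or ker(I - K) ≠ {0} and then range(I - K) = ker((I - K)^*)^⊥, with dim ker(I - K) = dim ker((I - K)^*). We are in the second case, so we need both kernels. Kernel of I - K: (I - K) u = u - u (v·u) = u - u = 0, so ker(I - K) = span{u} = span{(1, -3, 1, -1)} (it is exactly 1-dimensional because rank(I - K) = 3). Kernel of the adjoint: K is real, so (I - K)^* = I - K^T = I - v u^T, and (I - v u^T) v = v - v (u·v) = 0; hence ker((I - K)^*) = span{v} = span{(8, 2, -1, 0)}. Therefore (I - K) x = y is solvable iff <y, v> = 0, i.e. iff 8y_1 + 2y_2 - y_3 = 0. When this holds, K y = u (v·y) = 0, so (I - K) y = y and x = y is a particular solution; the full solution set is the line x = y + c·u = y + c·(1, -3, 1, -1), c ∈ C.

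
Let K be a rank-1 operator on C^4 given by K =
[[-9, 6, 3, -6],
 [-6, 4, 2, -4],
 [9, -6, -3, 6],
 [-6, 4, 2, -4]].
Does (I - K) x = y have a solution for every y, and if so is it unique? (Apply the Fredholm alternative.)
(I - K) is invertible (det(I - K) = 13 ≠ 0), so for every y in C^4 the equation (I - K) x = y has a unique solution.

K has rank 1, so it is an outer product K = u v^T: every row of K is a multiple of one row vector. Reading off the entries, u = (3, 2, -3, 2) and v = (-3, 2, 1, -2) (row i of K equals u_i·v^T). A rank-one matrix u v^T satisfies K u = u (v·u) and kills the (3)-dimensional subspace v^⊥, so its characteristic polynomial is lambda^3 (lambda - v·u) with v·u = tr K = -12. Hence the eigenvalues of I - K are 1 (multiplicity 3) and 1 - (-12) = 13, so det(I - K) = 13. (Direct check: I - K =
[[10, -6, -3, 6],
 [6, -3, -2, 4],
 [-9, 6, 4, -6],
 [6, -4, -2, 5]]
has determinant 13.) The finite-dimensional Fredholm alternative says: either (I - K) is invertible, or ker(I - K) ≠ {0} and then range(I - K) = ker((I - K)^*)^⊥, with dim ker(I - K) = dim ker((I - K)^*). Since det(I - K) ≠ 0, 1 is not an eigenvalue of K and ker(I - K) = {0}, so we are in the first case: for every y there is a unique x = (I - K)^(-1) y. Explicitly, by the Sherman–Morrison formula, (I - u v^T)^(-1) = I + u v^T/(1 - v·u), i.e. (I - K)^(-1) = I + K/(13).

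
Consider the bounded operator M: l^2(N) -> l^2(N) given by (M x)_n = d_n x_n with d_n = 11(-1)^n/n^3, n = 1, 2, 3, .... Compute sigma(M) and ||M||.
sigma(M) = {11(-1)^n/n^3 : n ≥ 1} ∪ {0}; ||M|| = 11

A bounded diagonal operator on l^2 with diagonal entries d_n has spectrum equal to the closure of {d_n : n ≥ 1}: every d_n is an eigenvalue (with eigenvector e_n), so {d_n} ⊂ sigma(M); the spectrum is closed, so its closure is too; and for lambda not in the closure, (M - lambda I) has bounded inverse (the diagonal entries 1/(d_n - lambda) are bounded). For our sequence d_n = 11(-1)^n/n^3, n = 1, 2, 3, ...:
  - {d_n} = {11(-1)^n/n^3 : n ≥ 1}; the only limit point is 0
  - closure = {11(-1)^n/n^3 : n ≥ 1} ∪ {0}
For the norm: a diagonal operator has ||M|| = sup_n |d_n|. Here |d_n| = 11/n^3 is decreasing, so sup_n |d_n| = |d_1| = 11. So ||M|| = 11.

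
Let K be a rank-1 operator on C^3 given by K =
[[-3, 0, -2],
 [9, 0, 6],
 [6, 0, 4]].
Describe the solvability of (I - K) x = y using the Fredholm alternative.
(I - K) is singular (det(I - K) = 0, i.e. 1 ∈ sigma(K)). (I - K) x = y is solvable iff y ⊥ ker((I - K)^*) = span{(-3, 0, -2)}, i.e. iff -3y_1 - 2y_3 = 0. When solvable, the solutions are x = y + c·(1, -3, -2), c arbitrary (ker(I - K) = span{(1, -3, -2)}, dimension 1).

K has rank 1, so it is an outer product K = u v^T: every row of K is a multiple of one row vector. Reading off the entries, u = (1, -3, -2) and v = (-3, 0, -2) (row i of K equals u_i·v^T). A rank-one matrix u v^T satisfies K u = u (v·u) and kills the (2)-dimensional subspace v^⊥, so its characteristic polynomial is lambda^2 (lambda - v·u) with v·u = tr K = 1. Hence the eigenvalues of I - K are 1 (multiplicity 2) and 1 - (1) = 0, so det(I - K) = 0. (Direct check: I - K =
[[4, 0, 2],
 [-9, 1, -6],
 [-6, 0, -3]]
has determinant 0.) So 1 is an eigenvalue of K and (I - K) is not invertible. The finite-dimensional Fredholm alternative says: either (I - K) is invertible, or ker(I - K) ≠ {0} and then range(I - K) = ker((I - K)^*)^⊥, with dim ker(I - K) = dim ker((I - K)^*). We are in the second case, so we need both kernels. Kernel of I - K: (I - K) u = u - u (v·u) = u - u = 0, so ker(I - K) = span{u} = span{(1, -3, -2)} (it is exactly 1-dimensional because rank(I - K) = 2). Kernel of the adjoint: K is real, so (I - K)^* = I - K^T = I - v u^T, and (I - v u^T) v = v - v (u·v) = 0; hence ker((I - K)^*) = span{v} = span{(-3, 0, -2)}. Therefore (I - K) x = y is solvable iff <y, v> = 0, i.e. iff -3y_1 - 2y_3 = 0. When this holds, K y = u (v·y) = 0, so (I - K) y = y and x = y is a particular solution; the full solution set is the line x = y + c·u = y + c·(1, -3, -2), c ∈ C.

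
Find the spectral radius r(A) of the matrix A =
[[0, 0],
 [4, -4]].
r(A) = 4

The eigenvalues of A are the roots of its characteristic polynomial. With M = A (coefficients from the trace and determinant):
  p(λ) = det(λ I - M) = λ^2 + 4λ.
For λ^2 + 4λ the discriminant is 16. It is a perfect square (4^2), so the roots are rational: λ = (-4 ± 4)/2 = 0, -4.
Thus the eigenvalues (to 4 decimals) are 0 (modulus 0); -4 (modulus 4). The spectral radius is the largest modulus: r(A) = 4. (Cross-check: r(A) ≤ ||A||_2 ≈ 5.6569; equality holds whenever A is normal, though it can also hold for some non-normal A.)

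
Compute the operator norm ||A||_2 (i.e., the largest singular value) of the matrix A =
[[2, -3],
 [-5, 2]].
||A||_2 = sqrt((42 + sqrt(1280))/2) ≈ 6.2361 (= sqrt(largest eigenvalue of A^T A))

||A||_2 = sigma_max(A) = sqrt(lambda_max(A^T A)). Form the symmetric matrix M = A^T A =
[[29, -16],
 [-16, 13]].
Its characteristic polynomial (trace, determinant of M give the coefficients) is
  p(λ) = det(λ I - M) = λ^2 - 42λ + 121.
For λ^2 - 42λ + 121 the discriminant is 1280. It is nonnegative but not a perfect square, so the roots are real and irrational: λ = (42 ± sqrt(1280))/2 ≈ 38.8885, 3.1115.
So the eigenvalues of A^T A are ≈ 3.1115, 38.8885 (all ≥ 0, as they must be for A^T A). The largest is λ_max = (42 + sqrt(1280))/2 ≈ 38.8885, hence ||A||_2 = sqrt(λ_max) = sqrt((42 + sqrt(1280))/2) ≈ 6.2361.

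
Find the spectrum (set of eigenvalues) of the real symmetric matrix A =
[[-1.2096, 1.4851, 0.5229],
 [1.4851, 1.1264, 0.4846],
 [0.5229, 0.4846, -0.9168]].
sigma(A) ≈ {-2, -1, 2}

A is real symmetric, so its spectrum consists of real eigenvalues. Expanding the characteristic polynomial of the displayed matrix gives
  det(λ I - A) = p(λ) = λ^3 + (1)λ^2 + (-4)λ + (-4).
Solving p(λ) = 0 yields eigenvalues ≈ -2, -1, 2. (A is shown rounded to 4 decimals, so these recover the underlying integer eigenvalues to within that precision.)
Verification: the trace of A = -1 equals the sum of eigenvalues -1, and det(A) ≈ 3.9999 matches the eigenvalue product 4.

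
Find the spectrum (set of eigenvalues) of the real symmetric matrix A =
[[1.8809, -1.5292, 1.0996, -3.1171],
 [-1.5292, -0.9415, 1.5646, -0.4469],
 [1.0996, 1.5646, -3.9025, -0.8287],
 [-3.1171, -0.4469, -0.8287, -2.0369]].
sigma(A) ≈ {-5, -4, 0, 4}

A is real symmetric, so its spectrum consists of real eigenvalues. Expanding the characteristic polynomial of the displayed matrix gives
  det(λ I - A) = p(λ) = λ^4 + (5)λ^3 + (-16)λ^2 + (-80)λ + (-0.0016).
Solving p(λ) = 0 yields eigenvalues ≈ -5, -4, 0, 4. (A is shown rounded to 4 decimals, so these recover the underlying integer eigenvalues to within that precision.)
Verification: the trace of A = -5 equals the sum of eigenvalues -5, and det(A) ≈ -0.0016 matches the eigenvalue product 0.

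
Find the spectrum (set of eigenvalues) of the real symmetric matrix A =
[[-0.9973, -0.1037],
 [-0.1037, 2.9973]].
sigma(A) ≈ {-1, 3}

A is real symmetric, so its spectrum consists of real eigenvalues. Expanding the characteristic polynomial of the displayed matrix gives
  det(λ I - A) = p(λ) = λ^2 + (-2)λ + (-3).
Solving p(λ) = 0 yields eigenvalues ≈ -1, 3. (A is shown rounded to 4 decimals, so these recover the underlying integer eigenvalues to within that precision.)
Verification: the trace of A = 2 equals the sum of eigenvalues 2, and det(A) ≈ -3.0000 matches the eigenvalue product -3.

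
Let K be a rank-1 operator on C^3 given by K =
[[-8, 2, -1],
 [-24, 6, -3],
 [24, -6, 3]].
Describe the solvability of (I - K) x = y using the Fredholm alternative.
(I - K) is singular (det(I - K) = 0, i.e. 1 ∈ sigma(K)). (I - K) x = y is solvable iff y ⊥ ker((I - K)^*) = span{(-8, 2, -1)}, i.e. iff -8y_1 + 2y_2 - y_3 = 0. When solvable, the solutions are x = y + c·(1, 3, -3), c arbitrary (ker(I - K) = span{(1, 3, -3)}, dimension 1).

K has rank 1, so it is an outer product K = u v^T: every row of K is a multiple of one row vector. Reading off the entries, u = (1, 3, -3) and v = (-8, 2, -1) (row i of K equals u_i·v^T). A rank-one matrix u v^T satisfies K u = u (v·u) and kills the (2)-dimensional subspace v^⊥, so its characteristic polynomial is lambda^2 (lambda - v·u) with v·u = tr K = 1. Hence the eigenvalues of I - K are 1 (multiplicity 2) and 1 - (1) = 0, so det(I - K) = 0. (Direct check: I - K =
[[9, -2, 1],
 [24, -5, 3],
 [-24, 6, -2]]
has determinant 0.) So 1 is an eigenvalue of K and (I - K) is not invertible. The finite-dimensional Fredholm alternative says: either (I - K) is invertible, or ker(I - K) ≠ {0} and then range(I - K) = ker((I - K)^*)^⊥, with dim ker(I - K) = dim ker((I - K)^*). We are in the second case, so we need both kernels. Kernel of I - K: (I - K) u = u - u (v·u) = u - u = 0, so ker(I - K) = span{u} = span{(1, 3, -3)} (it is exactly 1-dimensional because rank(I - K) = 2). Kernel of the adjoint: K is real, so (I - K)^* = I - K^T = I - v u^T, and (I - v u^T) v = v - v (u·v) = 0; hence ker((I - K)^*) = span{v} = span{(-8, 2, -1)}. Therefore (I - K) x = y is solvable iff <y, v> = 0, i.e. iff -8y_1 + 2y_2 - y_3 = 0. When this holds, K y = u (v·y) = 0, so (I - K) y = y and x = y is a particular solution; the full solution set is the line x = y + c·u = y + c·(1, 3, -3), c ∈ C.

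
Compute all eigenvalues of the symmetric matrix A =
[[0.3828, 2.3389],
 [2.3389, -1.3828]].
sigma(A) ≈ {-3, 2}

A is real symmetric, so its spectrum consists of real eigenvalues. Expanding the characteristic polynomial of the displayed matrix gives
  det(λ I - A) = p(λ) = λ^2 + (1)λ + (-6).
Solving p(λ) = 0 yields eigenvalues ≈ -3, 2. (A is shown rounded to 4 decimals, so these recover the underlying integer eigenvalues to within that precision.)
Verification: the trace of A = -1 equals the sum of eigenvalues -1, and det(A) ≈ -5.9998 matches the eigenvalue product -6.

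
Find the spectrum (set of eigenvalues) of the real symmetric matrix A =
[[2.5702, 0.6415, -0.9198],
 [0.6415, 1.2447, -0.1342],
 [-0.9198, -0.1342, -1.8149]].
sigma(A) ≈ {-2, 1, 3}

A is real symmetric, so its spectrum consists of real eigenvalues. Expanding the characteristic polynomial of the displayed matrix gives
  det(λ I - A) = p(λ) = λ^3 + (-2)λ^2 + (-5)λ + (6).
Solving p(λ) = 0 yields eigenvalues ≈ -2, 1, 3. (A is shown rounded to 4 decimals, so these recover the underlying integer eigenvalues to within that precision.)
Verification: the trace of A = 2 equals the sum of eigenvalues 2, and det(A) ≈ -6.0002 matches the eigenvalue product -6.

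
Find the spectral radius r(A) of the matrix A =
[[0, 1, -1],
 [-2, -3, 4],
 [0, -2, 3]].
r(A) = sqrt(2) ≈ 1.4142

The eigenvalues of A are the roots of its characteristic polynomial. With M = A (coefficients from the trace, the sum of principal 2x2 minors, and det A):
  p(λ) = det(λ I - M) = λ^3 + λ - 2.
By the rational root theorem any rational root is an integer divisor of 2. Testing λ = 1: p(1) = 1 + 0 + 1 - 2 = 0, so λ = 1 is a root. Dividing out (λ - 1) leaves p(λ) = (λ - 1)(λ^2 + λ + 2). For λ^2 + λ + 2 the discriminant is -7. It is negative, so the roots are the complex-conjugate pair λ = -1/2 ± (sqrt(7)/2) i ≈ -0.5 ± 1.3229i. For a conjugate pair the product of the roots equals the constant term, so |λ|^2 = 2 and |λ| = sqrt(2) ≈ 1.4142.
Thus the eigenvalues (to 4 decimals) are -0.5 ± 1.3229i (modulus 1.4142); 1 (modulus 1). The spectral radius is the largest modulus: r(A) = sqrt(2) ≈ 1.4142. (Cross-check: r(A) ≤ ||A||_2 ≈ 6.5208; equality holds whenever A is normal, though it can also hold for some non-normal A.)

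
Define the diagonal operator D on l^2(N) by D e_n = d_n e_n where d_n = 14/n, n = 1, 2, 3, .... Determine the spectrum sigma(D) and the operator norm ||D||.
sigma(D) = {14/n : n ≥ 1} ∪ {0}; ||D|| = 14

A bounded diagonal operator on l^2 with diagonal entries d_n has spectrum equal to the closure of {d_n : n ≥ 1}: every d_n is an eigenvalue (with eigenvector e_n), so {d_n} ⊂ sigma(D); the spectrum is closed, so its closure is too; and for lambda not in the closure, (D - lambda I) has bounded inverse (the diagonal entries 1/(d_n - lambda) are bounded). For our sequence d_n = 14/n, n = 1, 2, 3, ...:
  - {d_n} = {14/n : n ≥ 1}; the only limit point is 0
  - closure = {14/n : n ≥ 1} ∪ {0}
For the norm: a diagonal operator has ||D|| = sup_n |d_n|. Here d_n = 14/n is positive and decreasing, so sup_n |d_n| = d_1 = 14. So ||D|| = 14.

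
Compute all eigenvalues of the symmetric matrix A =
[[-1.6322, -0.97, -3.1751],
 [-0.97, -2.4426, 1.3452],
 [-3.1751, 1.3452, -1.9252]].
sigma(A) ≈ {-5, -3, 2}

A is real symmetric, so its spectrum consists of real eigenvalues. Expanding the characteristic polynomial of the displayed matrix gives
  det(λ I - A) = p(λ) = λ^3 + (6)λ^2 + (-1)λ + (-30).
Solving p(λ) = 0 yields eigenvalues ≈ -5, -3, 2. (A is shown rounded to 4 decimals, so these recover the underlying integer eigenvalues to within that precision.)
Verification: the trace of A = -6 equals the sum of eigenvalues -6, and det(A) ≈ 30.0001 matches the eigenvalue product 30.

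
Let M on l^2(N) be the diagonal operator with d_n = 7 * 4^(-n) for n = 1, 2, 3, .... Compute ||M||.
||M|| = 7/4 (attained at n = 1)

For M diagonal, ||M|| = sup_n |d_n|. The sequence d_n = 7 * 4^(-n) is positive and strictly decreasing (ratio 4^(-1) < 1), so the supremum is d_1 = 7/4. Hence ||M|| = 7/4.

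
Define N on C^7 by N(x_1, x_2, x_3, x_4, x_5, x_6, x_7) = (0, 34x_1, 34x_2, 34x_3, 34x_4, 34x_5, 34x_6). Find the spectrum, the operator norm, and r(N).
sigma(N) = {0}; ||N|| = 34; r(N) = 0. (N is nilpotent with N^7 = 0.)

On C^7, N is a strictly lower-triangular matrix with 34 on the subdiagonal and zeros elsewhere, so its characteristic polynomial is lambda^7 and every eigenvalue is 0: sigma(N) = {0}. For the operator norm, N e_i = 34e_{i+1} for i = 1, ..., 6 and N e_7 = 0, so the singular values of N are 34 (with multiplicity 6) and 0; hence ||N|| = 34. The spectral radius r(N) = max|lambda| = 0. Note ||N|| > r(N) — characteristic of non-normal nilpotent operators. Indeed N^7 = 0.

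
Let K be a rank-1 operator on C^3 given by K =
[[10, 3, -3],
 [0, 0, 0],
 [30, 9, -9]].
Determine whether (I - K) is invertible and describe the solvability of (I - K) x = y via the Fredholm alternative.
(I - K) is singular (det(I - K) = 0, i.e. 1 ∈ sigma(K)). (I - K) x = y is solvable iff y ⊥ ker((I - K)^*) = span{(10, 3, -3)}, i.e. iff 10y_1 + 3y_2 - 3y_3 = 0. When solvable, the solutions are x = y + c·(1, 0, 3), c arbitrary (ker(I - K) = span{(1, 0, 3)}, dimension 1).

K has rank 1, so it is an outer product K = u v^T: every row of K is a multiple of one row vector. Reading off the entries, u = (1, 0, 3) and v = (10, 3, -3) (row i of K equals u_i·v^T). A rank-one matrix u v^T satisfies K u = u (v·u) and kills the (2)-dimensional subspace v^⊥, so its characteristic polynomial is lambda^2 (lambda - v·u) with v·u = tr K = 1. Hence the eigenvalues of I - K are 1 (multiplicity 2) and 1 - (1) = 0, so det(I - K) = 0. (Direct check: I - K =
[[-9, -3, 3],
 [0, 1, 0],
 [-30, -9, 10]]
has determinant 0.) So 1 is an eigenvalue of K and (I - K) is not invertible. The finite-dimensional Fredholm alternative says: either (I - K) is invertible, or ker(I - K) ≠ {0} and then range(I - K) = ker((I - K)^*)^⊥, with dim ker(I - K) = dim ker((I - K)^*). We are in the second case, so we need both kernels. Kernel of I - K: (I - K) u = u - u (v·u) = u - u = 0, so ker(I - K) = span{u} = span{(1, 0, 3)} (it is exactly 1-dimensional because rank(I - K) = 2). Kernel of the adjoint: K is real, so (I - K)^* = I - K^T = I - v u^T, and (I - v u^T) v = v - v (u·v) = 0; hence ker((I - K)^*) = span{v} = span{(10, 3, -3)}. Therefore (I - K) x = y is solvable iff <y, v> = 0, i.e. iff 10y_1 + 3y_2 - 3y_3 = 0. When this holds, K y = u (v·y) = 0, so (I - K) y = y and x = y is a particular solution; the full solution set is the line x = y + c·u = y + c·(1, 0, 3), c ∈ C.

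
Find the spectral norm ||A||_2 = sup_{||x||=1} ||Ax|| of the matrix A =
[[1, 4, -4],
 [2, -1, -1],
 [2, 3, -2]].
||A||_2 ≈ 6.9767 (= sqrt(largest eigenvalue of A^T A))

||A||_2 = sigma_max(A) = sqrt(lambda_max(A^T A)). Form the symmetric matrix M = A^T A =
[[9, 8, -10],
 [8, 26, -21],
 [-10, -21, 21]].
Its characteristic polynomial (trace, sum of principal 2x2 minors, determinant of M give the coefficients) is
  p(λ) = det(λ I - M) = λ^3 - 56λ^2 + 364λ - 361.
No integer candidate from the rational root theorem (±divisors of 361) is a root, so the roots are irrational. The cubic discriminant is Δ = 97940341 > 0, so there are three distinct real roots. p(1) = -52 and p(2) = 151 have opposite signs, so a root lies in (1, 2); Newton's method refines it to λ ≈ 1.2133. p(6) = 23 and p(7) = -214 have opposite signs, so a root lies in (6, 7); Newton's method refines it to λ ≈ 6.1126. p(48) = -1321 and p(49) = 668 have opposite signs, so a root lies in (48, 49); Newton's method refines it to λ ≈ 48.6741. Check (Vieta): the three roots sum to 56, matching tr M = 56.
So the eigenvalues of A^T A are ≈ 1.2133, 6.1126, 48.6741 (all ≥ 0, as they must be for A^T A). The largest is λ_max ≈ 48.6741, hence ||A||_2 = sqrt(λ_max) ≈ 6.9767.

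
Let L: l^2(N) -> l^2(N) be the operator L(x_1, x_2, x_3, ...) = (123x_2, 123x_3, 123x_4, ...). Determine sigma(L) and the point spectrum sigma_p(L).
sigma(L) = closed disk {z in C : |z| ≤ 123}; sigma_p(L) = open disk {z in C : |z| < 123}

Note L = 123·V where V is the unit left shift (V x)_k = x_{k+1}; so sigma(L) = 123·sigma(V) and ||L|| = 123||V||. ||L x||^2 = 15129sum_{k≥2} |x_k|^2 ≤ 15129||x||^2, with equality on {x : x_1 = 0}, so ||L|| = 123. For any lambda with |lambda| < 123, set r = lambda/123 (|r| < 1); the vector x = (1, r, r^2, ...) is in l^2 and satisfies L x = 123(r, r^2, ...) = lambda x, so lambda is an eigenvalue. On the boundary |lambda| = 123 the geometric series diverges, so no l^2 eigenvector exists, but these lambda lie in the approximate point spectrum. Hence sigma(L) is the closed disk of radius 123 and sigma_p(L) is the open disk.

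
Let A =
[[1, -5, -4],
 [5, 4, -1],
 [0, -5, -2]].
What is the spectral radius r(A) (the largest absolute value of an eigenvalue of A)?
r(A) ≈ 3.6553

The eigenvalues of A are the roots of its characteristic polynomial. With M = A (coefficients from the trace, the sum of principal 2x2 minors, and det A):
  p(λ) = det(λ I - M) = λ^3 - 3λ^2 + 14λ - 37.
No integer candidate from the rational root theorem (±divisors of 37) is a root, so the roots are irrational. The cubic discriminant is Δ = -22199 < 0, so there is one real root and a complex-conjugate pair. p(2) = -13 and p(3) = 5 have opposite signs, so a root lies in (2, 3); Newton's method refines it to λ ≈ 2.7693. Dividing out (λ - (2.7693)) leaves approximately λ^2 - 0.2307λ + 13.361. For λ^2 - 0.2307λ + 13.361 the discriminant is -53.3908. It is negative, so the remaining roots are the complex-conjugate pair λ ≈ 0.1154 ± 3.6534i. Their product equals the constant term, so |λ|^2 ≈ 13.361 and |λ| ≈ 3.6553.
Thus the eigenvalues (to 4 decimals) are 2.7693 (modulus 2.7693); 0.1154 ± 3.6534i (modulus 3.6553). The spectral radius is the largest modulus: r(A) ≈ 3.6553. (Cross-check: r(A) ≤ ||A||_2 ≈ 8.9337; equality holds whenever A is normal, though it can also hold for some non-normal A.)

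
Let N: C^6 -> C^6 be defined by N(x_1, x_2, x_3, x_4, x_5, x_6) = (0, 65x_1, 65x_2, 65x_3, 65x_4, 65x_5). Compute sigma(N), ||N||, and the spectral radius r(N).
sigma(N) = {0}; ||N|| = 65; r(N) = 0. (N is nilpotent with N^6 = 0.)

On C^6, N is a strictly lower-triangular matrix with 65 on the subdiagonal and zeros elsewhere, so its characteristic polynomial is lambda^6 and every eigenvalue is 0: sigma(N) = {0}. For the operator norm, N e_i = 65e_{i+1} for i = 1, ..., 5 and N e_6 = 0, so the singular values of N are 65 (with multiplicity 5) and 0; hence ||N|| = 65. The spectral radius r(N) = max|lambda| = 0. Note ||N|| > r(N) — characteristic of non-normal nilpotent operators. Indeed N^6 = 0.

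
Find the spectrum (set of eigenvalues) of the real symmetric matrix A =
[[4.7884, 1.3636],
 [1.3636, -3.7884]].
sigma(A) ≈ {-4, 5}

A is real symmetric, so its spectrum consists of real eigenvalues. Expanding the characteristic polynomial of the displayed matrix gives
  det(λ I - A) = p(λ) = λ^2 + (-1)λ + (-20).
Solving p(λ) = 0 yields eigenvalues ≈ -4, 5. (A is shown rounded to 4 decimals, so these recover the underlying integer eigenvalues to within that precision.)
Verification: the trace of A = 1 equals the sum of eigenvalues 1, and det(A) ≈ -19.9998 matches the eigenvalue product -20.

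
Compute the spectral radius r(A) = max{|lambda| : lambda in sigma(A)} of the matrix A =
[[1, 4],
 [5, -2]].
r(A) = (1 + sqrt(89))/2 ≈ 5.217

The eigenvalues of A are the roots of its characteristic polynomial. With M = A (coefficients from the trace and determinant):
  p(λ) = det(λ I - M) = λ^2 + λ - 22.
For λ^2 + λ - 22 the discriminant is 89. It is nonnegative but not a perfect square, so the roots are real and irrational: λ = (-1 ± sqrt(89))/2 ≈ 4.217, -5.217.
Thus the eigenvalues (to 4 decimals) are 4.217 (modulus 4.217); -5.217 (modulus 5.217). The spectral radius is the largest modulus: r(A) = (1 + sqrt(89))/2 ≈ 5.217. (Cross-check: r(A) ≤ ||A||_2 ≈ 5.4505; equality holds whenever A is normal, though it can also hold for some non-normal A.)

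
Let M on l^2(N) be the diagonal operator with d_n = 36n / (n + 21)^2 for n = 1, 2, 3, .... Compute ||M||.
||M|| = 3/7 (attained at n = 21)

For M diagonal, ||M|| = sup_n |d_n|. Treat f(x) = 36x / (x + 21)^2 for real x > 0. By the quotient rule, f'(x) = 36(21 - x)/(x + 21)^3, which is positive for x < 21 and negative for x > 21. So f has a unique maximum at x = 21, and since 21 is a positive integer, the supremum over n ≥ 1 is attained at n = 21: d_21 = 36·21/(21 + 21)^2 = 36·21/1764 = 3/7. Hence ||M|| = 3/7.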